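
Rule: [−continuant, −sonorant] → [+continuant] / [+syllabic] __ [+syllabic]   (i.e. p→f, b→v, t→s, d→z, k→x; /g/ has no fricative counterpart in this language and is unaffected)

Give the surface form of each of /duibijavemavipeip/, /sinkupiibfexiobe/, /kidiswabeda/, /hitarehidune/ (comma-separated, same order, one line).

duivijavemavifeip, sinkufiibfexiove, kiziswaveza, hisarehizune

/duibijavemavipeip/: /b/ is a stop between vowels /i/ and /i/, so it spirantizes to the fricative [v]. /p/ is a stop between vowels /i/ and /e/, so it spirantizes to the fricative [f]. → [duivijavemavifeip].
/sinkupiibfexiobe/: /p/ is a stop between vowels /u/ and /i/, so it spirantizes to the fricative [f]. /b/ is a stop between vowels /o/ and /e/, so it spirantizes to the fricative [v]. → [sinkufiibfexiove].
/kidiswabeda/: /d/ is a stop between vowels /i/ and /i/, so it spirantizes to the fricative [z]. /b/ is a stop between vowels /a/ and /e/, so it spirantizes to the fricative [v]. /d/ is a stop between vowels /e/ and /a/, so it spirantizes to the fricative [z]. → [kiziswaveza].
/hitarehidune/: /t/ is a stop between vowels /i/ and /a/, so it spirantizes to the fricative [s]. /d/ is a stop between vowels /i/ and /u/, so it spirantizes to the fricative [z]. → [hisarehizune].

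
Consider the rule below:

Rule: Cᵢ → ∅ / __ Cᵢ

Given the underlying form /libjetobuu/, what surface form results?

libjetobuu

No segment of /libjetobuu/ meets the structural description of the rule, so the form surfaces unchanged.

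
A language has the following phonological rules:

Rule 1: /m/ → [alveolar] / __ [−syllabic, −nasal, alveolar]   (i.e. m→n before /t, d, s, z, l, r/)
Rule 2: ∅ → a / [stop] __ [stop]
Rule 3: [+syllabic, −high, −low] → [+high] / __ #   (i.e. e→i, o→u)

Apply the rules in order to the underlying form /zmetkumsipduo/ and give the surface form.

Rule 1 (nasal place assimilation): /m/ precedes the alveolar consonant /s/, so it assimilates in place to [n]. /zmetkumsipduo/ → zmetkunsipduo.
Rule 2 (stop-cluster a-epenthesis): /t/ and /k/ form a stop–stop cluster, so [a] is inserted between them. /p/ and /d/ form a stop–stop cluster, so [a] is inserted between them. /zmetkunsipduo/ → zmetakunsipaduo.
Rule 3 (final vowel raising): /o/ is a mid vowel in word-final position, so it raises to [u]. /zmetakunsipaduo/ → zmetakunsipaduu.

zmetakunsipaduu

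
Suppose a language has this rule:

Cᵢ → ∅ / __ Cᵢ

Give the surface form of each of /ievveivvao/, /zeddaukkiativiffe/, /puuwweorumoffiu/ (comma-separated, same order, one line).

/ievveivvao/: /vv/ is a geminate; the first /v/ deletes. /vv/ is a geminate; the first /v/ deletes. → [ieveivao].
/zeddaukkiativiffe/: /dd/ is a geminate; the first /d/ deletes. /kk/ is a geminate; the first /k/ deletes. /ff/ is a geminate; the first /f/ deletes. → [zedaukiativife].
/puuwweorumoffiu/: /ww/ is a geminate; the first /w/ deletes. /ff/ is a geminate; the first /f/ deletes. → [puuweorumofiu].

ieveivao, zedaukiativife, puuweorumofiu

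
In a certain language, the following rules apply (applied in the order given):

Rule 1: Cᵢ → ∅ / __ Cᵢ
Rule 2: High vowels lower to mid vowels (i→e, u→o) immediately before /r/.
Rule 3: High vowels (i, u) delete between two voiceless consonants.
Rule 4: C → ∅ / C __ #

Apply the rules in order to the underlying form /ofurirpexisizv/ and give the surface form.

Rule 1 (degemination): no segment meets the environment; /ofurirpexisizv/ is unchanged.
Rule 2 (pre-rhotic lowering): /u/ is a high vowel immediately before /r/, so it lowers to [o]. /i/ is a high vowel immediately before /r/, so it lowers to [e]. /ofurirpexisizv/ → oforerpexisizv.
Rule 3 (high vowel syncope): /i/ is a high vowel flanked by voiceless consonants /x/ and /s/, so it deletes. /oforerpexisizv/ → oforerpexsizv.
Rule 4 (final cluster simplification): /v/ is the second consonant of a word-final cluster /zv/, so it deletes. /oforerpexsizv/ → oforerpexsiz.

oforerpexsiz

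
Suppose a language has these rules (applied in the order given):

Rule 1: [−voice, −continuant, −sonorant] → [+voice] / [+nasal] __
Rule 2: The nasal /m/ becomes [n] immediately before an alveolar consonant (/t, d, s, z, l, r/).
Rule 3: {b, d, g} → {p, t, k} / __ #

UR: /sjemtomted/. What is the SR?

Rule 1 (post-nasal voicing): /t/ is a voiceless stop immediately after the nasal /m/, so it voices to [d]. /t/ is a voiceless stop immediately after the nasal /m/, so it voices to [d]. /sjemtomted/ → sjemdomded.
Rule 2 (nasal place assimilation): /m/ precedes the alveolar consonant /d/, so it assimilates in place to [n]. /m/ precedes the alveolar consonant /d/, so it assimilates in place to [n]. /sjemdomded/ → sjendonded.
Rule 3 (final devoicing): /d/ is a voiced stop in word-final position, so it devoices to [t]. /sjendonded/ → sjendondet.

sjendondet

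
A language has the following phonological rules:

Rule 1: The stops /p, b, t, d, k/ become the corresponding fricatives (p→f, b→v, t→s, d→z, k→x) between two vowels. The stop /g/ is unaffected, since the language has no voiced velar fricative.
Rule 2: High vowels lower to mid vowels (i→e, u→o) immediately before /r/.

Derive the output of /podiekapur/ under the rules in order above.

Rule 1 (intervocalic spirantization): /d/ is a stop between vowels /o/ and /i/, so it spirantizes to the fricative [z]. /k/ is a stop between vowels /e/ and /a/, so it spirantizes to the fricative [x]. /p/ is a stop between vowels /a/ and /u/, so it spirantizes to the fricative [f]. /podiekapur/ → poziexafur.
Rule 2 (pre-rhotic lowering): /u/ is a high vowel immediately before /r/, so it lowers to [o]. /poziexafur/ → poziexafor.

poziexafor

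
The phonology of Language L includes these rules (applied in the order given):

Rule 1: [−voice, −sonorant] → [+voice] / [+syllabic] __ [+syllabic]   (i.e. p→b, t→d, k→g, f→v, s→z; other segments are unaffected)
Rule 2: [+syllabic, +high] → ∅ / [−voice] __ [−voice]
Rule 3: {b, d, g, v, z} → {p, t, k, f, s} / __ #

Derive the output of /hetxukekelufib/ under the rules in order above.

hetxugegeluvip

Rule 1 (intervocalic voicing): /k/ is a voiceless obstruent between vowels /u/ and /e/, so it voices to [g]. /k/ is a voiceless obstruent between vowels /e/ and /e/, so it voices to [g]. /f/ is a voiceless obstruent between vowels /u/ and /i/, so it voices to [v]. /hetxukekelufib/ → hetxugegeluvib.
Rule 2 (high vowel syncope): no segment meets the environment; /hetxugegeluvib/ is unchanged.
Rule 3 (final devoicing): /b/ is a voiced obstruent in word-final position, so it devoices to [p]. /hetxugegeluvib/ → hetxugegeluvip.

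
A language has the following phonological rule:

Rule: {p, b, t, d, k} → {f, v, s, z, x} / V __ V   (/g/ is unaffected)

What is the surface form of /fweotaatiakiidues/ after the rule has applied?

/t/ is a stop between vowels /o/ and /a/, so it spirantizes to the fricative [s].
/t/ is a stop between vowels /a/ and /i/, so it spirantizes to the fricative [s].
/k/ is a stop between vowels /a/ and /i/, so it spirantizes to the fricative [x].
/d/ is a stop between vowels /i/ and /u/, so it spirantizes to the fricative [z].
Surface form: [fweosaasiaxiizues].

fweosaasiaxiizues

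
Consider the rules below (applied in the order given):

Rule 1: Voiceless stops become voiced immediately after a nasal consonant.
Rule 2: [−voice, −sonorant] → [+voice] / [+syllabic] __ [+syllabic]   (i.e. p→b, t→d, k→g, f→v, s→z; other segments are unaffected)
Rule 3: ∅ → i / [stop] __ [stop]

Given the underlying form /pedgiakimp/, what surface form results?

Rule 1 (post-nasal voicing): /p/ is a voiceless stop immediately after the nasal /m/, so it voices to [b]. /pedgiakimp/ → pedgiakimb.
Rule 2 (intervocalic voicing): /k/ is a voiceless obstruent between vowels /a/ and /i/, so it voices to [g]. /pedgiakimb/ → pedgiagimb.
Rule 3 (stop-cluster i-epenthesis): /d/ and /g/ form a stop–stop cluster, so [i] is inserted between them. /pedgiagimb/ → pedigiagimb.

pedigiagimb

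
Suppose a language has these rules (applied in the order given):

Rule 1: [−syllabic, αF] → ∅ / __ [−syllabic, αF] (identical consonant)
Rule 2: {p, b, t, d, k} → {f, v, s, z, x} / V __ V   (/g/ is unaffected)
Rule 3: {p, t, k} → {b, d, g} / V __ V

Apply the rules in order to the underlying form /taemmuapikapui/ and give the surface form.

Rule 1 (degemination): /mm/ is a geminate; the first /m/ deletes. /taemmuapikapui/ → taemuapikapui.
Rule 2 (intervocalic spirantization): /p/ is a stop between vowels /a/ and /i/, so it spirantizes to the fricative [f]. /k/ is a stop between vowels /i/ and /a/, so it spirantizes to the fricative [x]. /p/ is a stop between vowels /a/ and /u/, so it spirantizes to the fricative [f]. /taemuapikapui/ → taemuafixafui.
Rule 3 (intervocalic voicing): no segment meets the environment; /taemuafixafui/ is unchanged.

taemuafixafui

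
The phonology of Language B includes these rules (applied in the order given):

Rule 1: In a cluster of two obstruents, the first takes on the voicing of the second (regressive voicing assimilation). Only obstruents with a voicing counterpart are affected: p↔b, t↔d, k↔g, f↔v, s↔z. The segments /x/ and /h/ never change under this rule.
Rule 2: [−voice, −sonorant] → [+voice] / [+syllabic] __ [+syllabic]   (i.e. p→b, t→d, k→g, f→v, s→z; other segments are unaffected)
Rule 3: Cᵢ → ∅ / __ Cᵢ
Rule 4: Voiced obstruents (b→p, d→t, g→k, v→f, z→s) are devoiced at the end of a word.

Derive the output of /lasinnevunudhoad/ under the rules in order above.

Rule 1 (regressive voicing assimilation): /d/ precedes the voiceless obstruent /h/, so it devoices to [t] by assimilation. /lasinnevunudhoad/ → lasinnevunuthoad.
Rule 2 (intervocalic voicing): /s/ is a voiceless obstruent between vowels /a/ and /i/, so it voices to [z]. /lasinnevunuthoad/ → lazinnevunuthoad.
Rule 3 (degemination): /nn/ is a geminate; the first /n/ deletes. /lazinnevunuthoad/ → lazinevunuthoad.
Rule 4 (final devoicing): /d/ is a voiced obstruent in word-final position, so it devoices to [t]. /lazinevunuthoad/ → lazinevunuthoat.

lazinevunuthoat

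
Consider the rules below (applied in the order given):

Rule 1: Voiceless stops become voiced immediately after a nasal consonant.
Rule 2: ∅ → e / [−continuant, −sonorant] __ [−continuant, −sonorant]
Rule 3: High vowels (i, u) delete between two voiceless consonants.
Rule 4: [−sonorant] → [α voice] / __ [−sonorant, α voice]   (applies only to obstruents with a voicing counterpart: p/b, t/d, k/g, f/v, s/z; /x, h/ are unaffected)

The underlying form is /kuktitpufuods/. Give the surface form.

Rule 1 (post-nasal voicing): no segment meets the environment; /kuktitpufuods/ is unchanged.
Rule 2 (stop-cluster e-epenthesis): /k/ and /t/ form a stop–stop cluster, so [e] is inserted between them. /t/ and /p/ form a stop–stop cluster, so [e] is inserted between them. /kuktitpufuods/ → kuketitepufuods.
Rule 3 (high vowel syncope): /u/ is a high vowel flanked by voiceless consonants /k/ and /k/, so it deletes. /i/ is a high vowel flanked by voiceless consonants /t/ and /t/, so it deletes. /u/ is a high vowel flanked by voiceless consonants /p/ and /f/, so it deletes. /kuketitepufuods/ → kkettepfuods.
Rule 4 (regressive voicing assimilation): /d/ precedes the voiceless obstruent /s/, so it devoices to [t] by assimilation. /kkettepfuods/ → kkettepfuots.

kkettepfuots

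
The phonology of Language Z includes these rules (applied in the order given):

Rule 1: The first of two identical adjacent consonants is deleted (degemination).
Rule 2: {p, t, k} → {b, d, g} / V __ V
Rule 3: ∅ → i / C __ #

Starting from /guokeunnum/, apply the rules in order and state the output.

Rule 1 (degemination): /nn/ is a geminate; the first /n/ deletes. /guokeunnum/ → guokeunum.
Rule 2 (intervocalic voicing): /k/ is a voiceless stop between vowels /o/ and /e/, so it voices to [g]. /guokeunum/ → guogeunum.
Rule 3 (final i-epenthesis): the form ends in the consonant /m/, so [i] is inserted word-finally. /guogeunum/ → guogeunumi.

guogeunumi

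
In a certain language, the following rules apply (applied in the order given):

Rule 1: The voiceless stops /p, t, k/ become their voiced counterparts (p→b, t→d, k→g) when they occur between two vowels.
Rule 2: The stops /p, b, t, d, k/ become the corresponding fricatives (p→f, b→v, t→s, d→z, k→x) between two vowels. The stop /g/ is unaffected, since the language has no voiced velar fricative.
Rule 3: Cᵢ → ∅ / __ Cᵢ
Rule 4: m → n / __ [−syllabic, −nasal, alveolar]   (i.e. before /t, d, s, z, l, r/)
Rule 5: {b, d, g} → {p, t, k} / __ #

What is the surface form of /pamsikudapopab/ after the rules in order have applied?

pansiguzavovap

Rule 1 (intervocalic voicing): /k/ is a voiceless stop between vowels /i/ and /u/, so it voices to [g]. /p/ is a voiceless stop between vowels /a/ and /o/, so it voices to [b]. /p/ is a voiceless stop between vowels /o/ and /a/, so it voices to [b]. /pamsikudapopab/ → pamsigudabobab.
Rule 2 (intervocalic spirantization): /d/ is a stop between vowels /u/ and /a/, so it spirantizes to the fricative [z]. /b/ is a stop between vowels /a/ and /o/, so it spirantizes to the fricative [v]. /b/ is a stop between vowels /o/ and /a/, so it spirantizes to the fricative [v]. /pamsigudabobab/ → pamsiguzavovab.
Rule 3 (degemination): no segment meets the environment; /pamsiguzavovab/ is unchanged.
Rule 4 (nasal place assimilation): /m/ precedes the alveolar consonant /s/, so it assimilates in place to [n]. /pamsiguzavovab/ → pansiguzavovab.
Rule 5 (final devoicing): /b/ is a voiced stop in word-final position, so it devoices to [p]. /pansiguzavovab/ → pansiguzavovap.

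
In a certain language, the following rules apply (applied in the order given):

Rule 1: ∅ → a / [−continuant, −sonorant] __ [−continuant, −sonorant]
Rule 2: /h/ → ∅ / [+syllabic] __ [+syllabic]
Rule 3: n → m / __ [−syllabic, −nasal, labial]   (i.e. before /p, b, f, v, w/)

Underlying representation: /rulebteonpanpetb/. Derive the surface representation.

Rule 1 (stop-cluster a-epenthesis): /b/ and /t/ form a stop–stop cluster, so [a] is inserted between them. /t/ and /b/ form a stop–stop cluster, so [a] is inserted between them. /rulebteonpanpetb/ → rulebateonpanpetab.
Rule 2 (intervocalic h-deletion): no segment meets the environment; /rulebateonpanpetab/ is unchanged.
Rule 3 (nasal place assimilation): /n/ precedes the labial consonant /p/, so it assimilates in place to [m]. /n/ precedes the labial consonant /p/, so it assimilates in place to [m]. /rulebateonpanpetab/ → rulebateompampetab.

rulebateompampetab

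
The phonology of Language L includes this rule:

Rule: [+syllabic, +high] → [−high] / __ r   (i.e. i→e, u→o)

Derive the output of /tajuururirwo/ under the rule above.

/u/ is a high vowel immediately before /r/, so it lowers to [o].
/u/ is a high vowel immediately before /r/, so it lowers to [o].
/i/ is a high vowel immediately before /r/, so it lowers to [e].
Surface form: [tajuororerwo].

tajuororerwo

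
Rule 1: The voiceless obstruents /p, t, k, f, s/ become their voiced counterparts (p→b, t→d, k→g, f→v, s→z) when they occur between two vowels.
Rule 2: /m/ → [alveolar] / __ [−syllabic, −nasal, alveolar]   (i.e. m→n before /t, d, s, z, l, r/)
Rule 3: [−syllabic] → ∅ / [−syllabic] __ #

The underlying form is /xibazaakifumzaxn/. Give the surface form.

xibazaagivunzax

Rule 1 (intervocalic voicing): /k/ is a voiceless obstruent between vowels /a/ and /i/, so it voices to [g]. /f/ is a voiceless obstruent between vowels /i/ and /u/, so it voices to [v]. /xibazaakifumzaxn/ → xibazaagivumzaxn.
Rule 2 (nasal place assimilation): /m/ precedes the alveolar consonant /z/, so it assimilates in place to [n]. /xibazaagivumzaxn/ → xibazaagivunzaxn.
Rule 3 (final cluster simplification): /n/ is the second consonant of a word-final cluster /xn/, so it deletes. /xibazaagivunzaxn/ → xibazaagivunzax.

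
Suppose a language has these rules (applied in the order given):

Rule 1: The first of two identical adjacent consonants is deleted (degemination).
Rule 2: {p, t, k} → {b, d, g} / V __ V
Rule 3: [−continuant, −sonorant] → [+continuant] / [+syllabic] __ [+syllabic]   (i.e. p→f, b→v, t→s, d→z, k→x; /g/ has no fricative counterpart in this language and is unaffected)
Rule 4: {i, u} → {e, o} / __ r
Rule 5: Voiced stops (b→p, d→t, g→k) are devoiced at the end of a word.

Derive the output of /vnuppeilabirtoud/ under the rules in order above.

Rule 1 (degemination): /pp/ is a geminate; the first /p/ deletes. /vnuppeilabirtoud/ → vnupeilabirtoud.
Rule 2 (intervocalic voicing): /p/ is a voiceless stop between vowels /u/ and /e/, so it voices to [b]. /vnupeilabirtoud/ → vnubeilabirtoud.
Rule 3 (intervocalic spirantization): /b/ is a stop between vowels /u/ and /e/, so it spirantizes to the fricative [v]. /b/ is a stop between vowels /a/ and /i/, so it spirantizes to the fricative [v]. /vnubeilabirtoud/ → vnuveilavirtoud.
Rule 4 (pre-rhotic lowering): /i/ is a high vowel immediately before /r/, so it lowers to [e]. /vnuveilavirtoud/ → vnuveilavertoud.
Rule 5 (final devoicing): /d/ is a voiced stop in word-final position, so it devoices to [t]. /vnuveilavertoud/ → vnuveilavertout.

vnuveilavertout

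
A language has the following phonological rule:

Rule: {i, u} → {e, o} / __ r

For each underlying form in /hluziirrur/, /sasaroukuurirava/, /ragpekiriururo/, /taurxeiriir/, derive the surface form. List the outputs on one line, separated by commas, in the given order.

/hluziirrur/: /i/ is a high vowel immediately before /r/, so it lowers to [e]. /u/ is a high vowel immediately before /r/, so it lowers to [o]. → [hluzierror].
/sasaroukuurirava/: /u/ is a high vowel immediately before /r/, so it lowers to [o]. /i/ is a high vowel immediately before /r/, so it lowers to [e]. → [sasaroukuorerava].
/ragpekiriururo/: /i/ is a high vowel immediately before /r/, so it lowers to [e]. /u/ is a high vowel immediately before /r/, so it lowers to [o]. /u/ is a high vowel immediately before /r/, so it lowers to [o]. → [ragpekeriororo].
/taurxeiriir/: /u/ is a high vowel immediately before /r/, so it lowers to [o]. /i/ is a high vowel immediately before /r/, so it lowers to [e]. /i/ is a high vowel immediately before /r/, so it lowers to [e]. → [taorxeerier].

hluzierror, sasaroukuorerava, ragpekeriororo, taorxeerier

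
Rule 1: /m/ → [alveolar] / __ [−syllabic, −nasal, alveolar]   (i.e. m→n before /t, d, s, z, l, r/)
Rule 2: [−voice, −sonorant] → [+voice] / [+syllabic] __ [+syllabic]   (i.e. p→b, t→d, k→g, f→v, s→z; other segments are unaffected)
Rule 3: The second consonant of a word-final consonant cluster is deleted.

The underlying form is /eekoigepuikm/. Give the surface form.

Rule 1 (nasal place assimilation): no segment meets the environment; /eekoigepuikm/ is unchanged.
Rule 2 (intervocalic voicing): /k/ is a voiceless obstruent between vowels /e/ and /o/, so it voices to [g]. /p/ is a voiceless obstruent between vowels /e/ and /u/, so it voices to [b]. /eekoigepuikm/ → eegoigebuikm.
Rule 3 (final cluster simplification): /m/ is the second consonant of a word-final cluster /km/, so it deletes. /eegoigebuikm/ → eegoigebuik.

eegoigebuik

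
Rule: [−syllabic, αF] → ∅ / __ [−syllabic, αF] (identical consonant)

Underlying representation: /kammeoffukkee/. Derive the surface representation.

/mm/ is a geminate; the first /m/ deletes.
/ff/ is a geminate; the first /f/ deletes.
/kk/ is a geminate; the first /k/ deletes.
The other instances of /k/, /m/, /f/ do not occur in the required environment and remain unchanged.
Surface form: [kameofukee].

kameofukee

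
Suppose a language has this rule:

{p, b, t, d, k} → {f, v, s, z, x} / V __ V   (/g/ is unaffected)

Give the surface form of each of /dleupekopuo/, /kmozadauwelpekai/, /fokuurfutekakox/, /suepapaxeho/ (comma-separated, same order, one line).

dleufexofuo, kmozazauwelpexai, foxuurfusexaxox, suefafaxeho

/dleupekopuo/: /p/ is a stop between vowels /u/ and /e/, so it spirantizes to the fricative [f]. /k/ is a stop between vowels /e/ and /o/, so it spirantizes to the fricative [x]. /p/ is a stop between vowels /o/ and /u/, so it spirantizes to the fricative [f]. → [dleufexofuo].
/kmozadauwelpekai/: /d/ is a stop between vowels /a/ and /a/, so it spirantizes to the fricative [z]. /k/ is a stop between vowels /e/ and /a/, so it spirantizes to the fricative [x]. → [kmozazauwelpexai].
/fokuurfutekakox/: /k/ is a stop between vowels /o/ and /u/, so it spirantizes to the fricative [x]. /t/ is a stop between vowels /u/ and /e/, so it spirantizes to the fricative [s]. /k/ is a stop between vowels /e/ and /a/, so it spirantizes to the fricative [x]. /k/ is a stop between vowels /a/ and /o/, so it spirantizes to the fricative [x]. → [foxuurfusexaxox].
/suepapaxeho/: /p/ is a stop between vowels /e/ and /a/, so it spirantizes to the fricative [f]. /p/ is a stop between vowels /a/ and /a/, so it spirantizes to the fricative [f]. → [suefafaxeho].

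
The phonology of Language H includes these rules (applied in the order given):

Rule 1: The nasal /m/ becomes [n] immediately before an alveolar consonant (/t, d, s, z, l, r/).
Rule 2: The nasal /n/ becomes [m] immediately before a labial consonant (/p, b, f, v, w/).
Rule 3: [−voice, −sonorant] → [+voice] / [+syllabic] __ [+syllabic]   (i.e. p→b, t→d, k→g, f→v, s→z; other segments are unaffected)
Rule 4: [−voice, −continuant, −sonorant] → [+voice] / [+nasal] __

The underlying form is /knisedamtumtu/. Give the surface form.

knizedandundu

Rule 1 (nasal place assimilation): /m/ precedes the alveolar consonant /t/, so it assimilates in place to [n]. /m/ precedes the alveolar consonant /t/, so it assimilates in place to [n]. /knisedamtumtu/ → knisedantuntu.
Rule 2 (nasal place assimilation): no segment meets the environment; /knisedantuntu/ is unchanged.
Rule 3 (intervocalic voicing): /s/ is a voiceless obstruent between vowels /i/ and /e/, so it voices to [z]. /knisedantuntu/ → knizedantuntu.
Rule 4 (post-nasal voicing): /t/ is a voiceless stop immediately after the nasal /n/, so it voices to [d]. /t/ is a voiceless stop immediately after the nasal /n/, so it voices to [d]. /knizedantuntu/ → knizedandundu.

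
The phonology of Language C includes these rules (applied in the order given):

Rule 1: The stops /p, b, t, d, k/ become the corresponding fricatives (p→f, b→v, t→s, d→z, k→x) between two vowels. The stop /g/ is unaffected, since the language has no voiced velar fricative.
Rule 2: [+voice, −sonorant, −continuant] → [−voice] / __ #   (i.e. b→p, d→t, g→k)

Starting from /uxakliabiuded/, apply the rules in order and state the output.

uxakliaviuzet

Rule 1 (intervocalic spirantization): /b/ is a stop between vowels /a/ and /i/, so it spirantizes to the fricative [v]. /d/ is a stop between vowels /u/ and /e/, so it spirantizes to the fricative [z]. /uxakliabiuded/ → uxakliaviuzed.
Rule 2 (final devoicing): /d/ is a voiced stop in word-final position, so it devoices to [t]. /uxakliaviuzed/ → uxakliaviuzet.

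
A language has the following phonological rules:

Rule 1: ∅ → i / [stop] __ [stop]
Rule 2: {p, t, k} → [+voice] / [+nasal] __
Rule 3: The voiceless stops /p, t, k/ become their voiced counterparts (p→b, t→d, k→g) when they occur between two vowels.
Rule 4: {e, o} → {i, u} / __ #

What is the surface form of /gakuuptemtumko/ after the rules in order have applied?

Rule 1 (stop-cluster i-epenthesis): /p/ and /t/ form a stop–stop cluster, so [i] is inserted between them. /gakuuptemtumko/ → gakuupitemtumko.
Rule 2 (post-nasal voicing): /t/ is a voiceless stop immediately after the nasal /m/, so it voices to [d]. /k/ is a voiceless stop immediately after the nasal /m/, so it voices to [g]. /gakuupitemtumko/ → gakuupitemdumgo.
Rule 3 (intervocalic voicing): /k/ is a voiceless stop between vowels /a/ and /u/, so it voices to [g]. /p/ is a voiceless stop between vowels /u/ and /i/, so it voices to [b]. /t/ is a voiceless stop between vowels /i/ and /e/, so it voices to [d]. /gakuupitemdumgo/ → gaguubidemdumgo.
Rule 4 (final vowel raising): /o/ is a mid vowel in word-final position, so it raises to [u]. /gaguubidemdumgo/ → gaguubidemdumgu.

gaguubidemdumgu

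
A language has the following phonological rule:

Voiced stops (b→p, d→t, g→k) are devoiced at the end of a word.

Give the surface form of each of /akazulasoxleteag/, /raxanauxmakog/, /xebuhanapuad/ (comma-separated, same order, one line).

akazulasoxleteak, raxanauxmakok, xebuhanapuat

/akazulasoxleteag/: /g/ is a voiced stop in word-final position, so it devoices to [k]. → [akazulasoxleteak].
/raxanauxmakog/: /g/ is a voiced stop in word-final position, so it devoices to [k]. → [raxanauxmakok].
/xebuhanapuad/: /d/ is a voiced stop in word-final position, so it devoices to [t]. → [xebuhanapuat].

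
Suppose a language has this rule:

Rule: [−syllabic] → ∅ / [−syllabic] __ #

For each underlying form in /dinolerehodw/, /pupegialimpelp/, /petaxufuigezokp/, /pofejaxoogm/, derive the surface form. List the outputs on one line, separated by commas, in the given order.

dinolerehod, pupegialimpel, petaxufuigezok, pofejaxoog

/dinolerehodw/: /w/ is the second consonant of a word-final cluster /dw/, so it deletes. → [dinolerehod].
/pupegialimpelp/: /p/ is the second consonant of a word-final cluster /lp/, so it deletes. → [pupegialimpel].
/petaxufuigezokp/: /p/ is the second consonant of a word-final cluster /kp/, so it deletes. → [petaxufuigezok].
/pofejaxoogm/: /m/ is the second consonant of a word-final cluster /gm/, so it deletes. → [pofejaxoog].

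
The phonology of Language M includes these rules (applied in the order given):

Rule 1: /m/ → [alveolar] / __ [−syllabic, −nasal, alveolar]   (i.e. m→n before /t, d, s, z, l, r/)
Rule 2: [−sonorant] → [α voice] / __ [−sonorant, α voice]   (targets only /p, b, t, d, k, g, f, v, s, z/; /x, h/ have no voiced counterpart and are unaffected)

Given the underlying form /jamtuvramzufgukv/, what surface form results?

Rule 1 (nasal place assimilation): /m/ precedes the alveolar consonant /t/, so it assimilates in place to [n]. /m/ precedes the alveolar consonant /z/, so it assimilates in place to [n]. /jamtuvramzufgukv/ → jantuvranzufgukv.
Rule 2 (regressive voicing assimilation): /f/ precedes the voiced obstruent /g/, so it voices to [v] by assimilation. /k/ precedes the voiced obstruent /v/, so it voices to [g] by assimilation. /jantuvranzufgukv/ → jantuvranzuvgugv.

jantuvranzuvgugv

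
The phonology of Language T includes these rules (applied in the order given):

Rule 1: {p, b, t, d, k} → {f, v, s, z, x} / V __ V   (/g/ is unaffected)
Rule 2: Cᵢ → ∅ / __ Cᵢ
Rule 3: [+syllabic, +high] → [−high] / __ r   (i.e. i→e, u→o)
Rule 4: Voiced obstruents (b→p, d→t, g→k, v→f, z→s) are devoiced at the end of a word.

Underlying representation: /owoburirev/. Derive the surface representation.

Rule 1 (intervocalic spirantization): /b/ is a stop between vowels /o/ and /u/, so it spirantizes to the fricative [v]. /owoburirev/ → owovurirev.
Rule 2 (degemination): no segment meets the environment; /owovurirev/ is unchanged.
Rule 3 (pre-rhotic lowering): /u/ is a high vowel immediately before /r/, so it lowers to [o]. /i/ is a high vowel immediately before /r/, so it lowers to [e]. /owovurirev/ → owovorerev.
Rule 4 (final devoicing): /v/ is a voiced obstruent in word-final position, so it devoices to [f]. /owovorerev/ → owovoreref.

owovoreref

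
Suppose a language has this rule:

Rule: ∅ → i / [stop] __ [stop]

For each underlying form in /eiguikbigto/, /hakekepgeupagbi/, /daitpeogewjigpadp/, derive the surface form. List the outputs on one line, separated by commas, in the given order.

eiguikibigito, hakekepigeupagibi, daitipeogewjigipadip

/eiguikbigto/: /k/ and /b/ form a stop–stop cluster, so [i] is inserted between them. /g/ and /t/ form a stop–stop cluster, so [i] is inserted between them. → [eiguikibigito].
/hakekepgeupagbi/: /p/ and /g/ form a stop–stop cluster, so [i] is inserted between them. /g/ and /b/ form a stop–stop cluster, so [i] is inserted between them. → [hakekepigeupagibi].
/daitpeogewjigpadp/: /t/ and /p/ form a stop–stop cluster, so [i] is inserted between them. /g/ and /p/ form a stop–stop cluster, so [i] is inserted between them. /d/ and /p/ form a stop–stop cluster, so [i] is inserted between them. → [daitipeogewjigipadip].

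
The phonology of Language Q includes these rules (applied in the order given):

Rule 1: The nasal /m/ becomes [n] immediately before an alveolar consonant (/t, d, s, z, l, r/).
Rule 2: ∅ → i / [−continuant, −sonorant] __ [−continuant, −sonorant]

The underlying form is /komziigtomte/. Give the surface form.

konziigitonte

Rule 1 (nasal place assimilation): /m/ precedes the alveolar consonant /z/, so it assimilates in place to [n]. /m/ precedes the alveolar consonant /t/, so it assimilates in place to [n]. /komziigtomte/ → konziigtonte.
Rule 2 (stop-cluster i-epenthesis): /g/ and /t/ form a stop–stop cluster, so [i] is inserted between them. /konziigtonte/ → konziigitonte.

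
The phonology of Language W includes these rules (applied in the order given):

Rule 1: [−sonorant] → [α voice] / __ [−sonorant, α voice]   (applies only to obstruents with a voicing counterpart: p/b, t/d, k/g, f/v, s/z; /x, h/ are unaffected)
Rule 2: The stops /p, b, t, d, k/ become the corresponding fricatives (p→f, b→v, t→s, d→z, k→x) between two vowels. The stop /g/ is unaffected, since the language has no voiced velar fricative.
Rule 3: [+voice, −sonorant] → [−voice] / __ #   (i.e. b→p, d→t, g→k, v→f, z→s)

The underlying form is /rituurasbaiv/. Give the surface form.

risuurazbaif

Rule 1 (regressive voicing assimilation): /s/ precedes the voiced obstruent /b/, so it voices to [z] by assimilation. /rituurasbaiv/ → rituurazbaiv.
Rule 2 (intervocalic spirantization): /t/ is a stop between vowels /i/ and /u/, so it spirantizes to the fricative [s]. /rituurazbaiv/ → risuurazbaiv.
Rule 3 (final devoicing): /v/ is a voiced obstruent in word-final position, so it devoices to [f]. /risuurazbaiv/ → risuurazbaif.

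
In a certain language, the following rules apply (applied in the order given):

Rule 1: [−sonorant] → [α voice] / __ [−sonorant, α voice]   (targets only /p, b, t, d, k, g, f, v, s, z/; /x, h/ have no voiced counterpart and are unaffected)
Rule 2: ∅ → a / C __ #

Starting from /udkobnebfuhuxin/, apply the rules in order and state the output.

Rule 1 (regressive voicing assimilation): /d/ precedes the voiceless obstruent /k/, so it devoices to [t] by assimilation. /b/ precedes the voiceless obstruent /f/, so it devoices to [p] by assimilation. /udkobnebfuhuxin/ → utkobnepfuhuxin.
Rule 2 (final a-epenthesis): the form ends in the consonant /n/, so [a] is inserted word-finally. /utkobnepfuhuxin/ → utkobnepfuhuxina.

utkobnepfuhuxina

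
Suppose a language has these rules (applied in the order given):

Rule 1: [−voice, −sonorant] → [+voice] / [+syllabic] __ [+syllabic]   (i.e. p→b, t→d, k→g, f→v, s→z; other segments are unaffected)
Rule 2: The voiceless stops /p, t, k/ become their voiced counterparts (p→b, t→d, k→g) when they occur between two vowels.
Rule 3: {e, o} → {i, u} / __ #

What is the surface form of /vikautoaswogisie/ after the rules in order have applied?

vigaudoaswogizii

Rule 1 (intervocalic voicing): /k/ is a voiceless obstruent between vowels /i/ and /a/, so it voices to [g]. /t/ is a voiceless obstruent between vowels /u/ and /o/, so it voices to [d]. /s/ is a voiceless obstruent between vowels /i/ and /i/, so it voices to [z]. /vikautoaswogisie/ → vigaudoaswogizie.
Rule 2 (intervocalic voicing): no segment meets the environment; /vigaudoaswogizie/ is unchanged.
Rule 3 (final vowel raising): /e/ is a mid vowel in word-final position, so it raises to [i]. /vigaudoaswogizie/ → vigaudoaswogizii.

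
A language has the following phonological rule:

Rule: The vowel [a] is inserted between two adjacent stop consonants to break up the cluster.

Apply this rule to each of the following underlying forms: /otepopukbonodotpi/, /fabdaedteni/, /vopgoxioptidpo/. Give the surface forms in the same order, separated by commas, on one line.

otepopukabonodotapi, fabadaedateni, vopagoxiopatidapo

/otepopukbonodotpi/: /k/ and /b/ form a stop–stop cluster, so [a] is inserted between them. /t/ and /p/ form a stop–stop cluster, so [a] is inserted between them. → [otepopukabonodotapi].
/fabdaedteni/: /b/ and /d/ form a stop–stop cluster, so [a] is inserted between them. /d/ and /t/ form a stop–stop cluster, so [a] is inserted between them. → [fabadaedateni].
/vopgoxioptidpo/: /p/ and /g/ form a stop–stop cluster, so [a] is inserted between them. /p/ and /t/ form a stop–stop cluster, so [a] is inserted between them. /d/ and /p/ form a stop–stop cluster, so [a] is inserted between them. → [vopagoxiopatidapo].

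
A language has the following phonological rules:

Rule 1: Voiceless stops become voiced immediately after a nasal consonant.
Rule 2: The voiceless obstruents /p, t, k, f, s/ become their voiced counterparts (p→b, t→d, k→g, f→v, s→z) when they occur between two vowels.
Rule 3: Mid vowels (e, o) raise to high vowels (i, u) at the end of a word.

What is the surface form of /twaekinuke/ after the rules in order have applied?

Rule 1 (post-nasal voicing): no segment meets the environment; /twaekinuke/ is unchanged.
Rule 2 (intervocalic voicing): /k/ is a voiceless obstruent between vowels /e/ and /i/, so it voices to [g]. /k/ is a voiceless obstruent between vowels /u/ and /e/, so it voices to [g]. /twaekinuke/ → twaeginuge.
Rule 3 (final vowel raising): /e/ is a mid vowel in word-final position, so it raises to [i]. /twaeginuge/ → twaeginugi.

twaeginugi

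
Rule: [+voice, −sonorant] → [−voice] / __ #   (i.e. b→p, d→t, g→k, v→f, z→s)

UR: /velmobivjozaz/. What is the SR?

/z/ is a voiced obstruent in word-final position, so it devoices to [s].
Surface form: [velmobivjozas].

velmobivjozas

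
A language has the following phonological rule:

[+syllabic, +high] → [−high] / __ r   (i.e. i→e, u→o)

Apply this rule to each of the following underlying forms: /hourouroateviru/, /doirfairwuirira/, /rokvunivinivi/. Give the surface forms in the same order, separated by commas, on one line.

hoorooroateveru, doerfaerwuerera, rokvunivinivi

/hourouroateviru/: /u/ is a high vowel immediately before /r/, so it lowers to [o]. /u/ is a high vowel immediately before /r/, so it lowers to [o]. /i/ is a high vowel immediately before /r/, so it lowers to [e]. → [hoorooroateveru].
/doirfairwuirira/: /i/ is a high vowel immediately before /r/, so it lowers to [e]. /i/ is a high vowel immediately before /r/, so it lowers to [e]. /i/ is a high vowel immediately before /r/, so it lowers to [e]. /i/ is a high vowel immediately before /r/, so it lowers to [e]. → [doerfaerwuerera].
/rokvunivinivi/: the rule's environment is not met; surfaces unchanged as [rokvunivinivi].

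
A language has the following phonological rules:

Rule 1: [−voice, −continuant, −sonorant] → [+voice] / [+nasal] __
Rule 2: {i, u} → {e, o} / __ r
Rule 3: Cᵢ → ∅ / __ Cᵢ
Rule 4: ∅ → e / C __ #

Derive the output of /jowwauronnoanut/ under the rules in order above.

Rule 1 (post-nasal voicing): no segment meets the environment; /jowwauronnoanut/ is unchanged.
Rule 2 (pre-rhotic lowering): /u/ is a high vowel immediately before /r/, so it lowers to [o]. /jowwauronnoanut/ → jowwaoronnoanut.
Rule 3 (degemination): /ww/ is a geminate; the first /w/ deletes. /nn/ is a geminate; the first /n/ deletes. /jowwaoronnoanut/ → jowaoronoanut.
Rule 4 (final e-epenthesis): the form ends in the consonant /t/, so [e] is inserted word-finally. /jowaoronoanut/ → jowaoronoanute.

jowaoronoanute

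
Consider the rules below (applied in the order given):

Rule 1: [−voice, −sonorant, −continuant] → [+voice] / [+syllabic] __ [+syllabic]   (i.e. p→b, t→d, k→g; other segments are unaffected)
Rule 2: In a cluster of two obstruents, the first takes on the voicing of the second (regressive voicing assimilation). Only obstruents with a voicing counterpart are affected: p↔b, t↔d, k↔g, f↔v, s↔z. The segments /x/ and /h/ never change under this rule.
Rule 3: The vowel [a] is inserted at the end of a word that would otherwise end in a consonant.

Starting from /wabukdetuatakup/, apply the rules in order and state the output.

wabugdeduadagupa

Rule 1 (intervocalic voicing): /t/ is a voiceless stop between vowels /e/ and /u/, so it voices to [d]. /t/ is a voiceless stop between vowels /a/ and /a/, so it voices to [d]. /k/ is a voiceless stop between vowels /a/ and /u/, so it voices to [g]. /wabukdetuatakup/ → wabukdeduadagup.
Rule 2 (regressive voicing assimilation): /k/ precedes the voiced obstruent /d/, so it voices to [g] by assimilation. /wabukdeduadagup/ → wabugdeduadagup.
Rule 3 (final a-epenthesis): the form ends in the consonant /p/, so [a] is inserted word-finally. /wabugdeduadagup/ → wabugdeduadagupa.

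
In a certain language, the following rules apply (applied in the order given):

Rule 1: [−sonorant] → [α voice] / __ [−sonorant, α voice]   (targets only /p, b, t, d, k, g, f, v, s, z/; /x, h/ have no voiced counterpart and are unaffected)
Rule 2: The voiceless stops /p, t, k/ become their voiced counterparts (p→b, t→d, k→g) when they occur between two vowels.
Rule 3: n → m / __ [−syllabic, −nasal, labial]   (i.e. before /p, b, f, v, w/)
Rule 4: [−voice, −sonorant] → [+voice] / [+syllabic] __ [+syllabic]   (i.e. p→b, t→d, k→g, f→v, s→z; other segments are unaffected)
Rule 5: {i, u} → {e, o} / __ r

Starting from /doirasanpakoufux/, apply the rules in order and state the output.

Rule 1 (regressive voicing assimilation): no segment meets the environment; /doirasanpakoufux/ is unchanged.
Rule 2 (intervocalic voicing): /k/ is a voiceless stop between vowels /a/ and /o/, so it voices to [g]. /doirasanpakoufux/ → doirasanpagoufux.
Rule 3 (nasal place assimilation): /n/ precedes the labial consonant /p/, so it assimilates in place to [m]. /doirasanpagoufux/ → doirasampagoufux.
Rule 4 (intervocalic voicing): /s/ is a voiceless obstruent between vowels /a/ and /a/, so it voices to [z]. /f/ is a voiceless obstruent between vowels /u/ and /u/, so it voices to [v]. /doirasampagoufux/ → doirazampagouvux.
Rule 5 (pre-rhotic lowering): /i/ is a high vowel immediately before /r/, so it lowers to [e]. /doirazampagouvux/ → doerazampagouvux.

doerazampagouvux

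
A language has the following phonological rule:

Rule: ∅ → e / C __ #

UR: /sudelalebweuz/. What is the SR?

sudelalebweuze

the form ends in the consonant /z/, so [e] is inserted word-finally.
Surface form: [sudelalebweuze].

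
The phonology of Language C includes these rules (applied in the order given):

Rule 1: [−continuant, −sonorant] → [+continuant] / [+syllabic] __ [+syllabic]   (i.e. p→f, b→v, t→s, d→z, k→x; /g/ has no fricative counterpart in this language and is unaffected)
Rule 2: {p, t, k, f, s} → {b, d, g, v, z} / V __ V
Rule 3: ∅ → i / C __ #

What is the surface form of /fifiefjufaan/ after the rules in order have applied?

fiviefjuvaani

Rule 1 (intervocalic spirantization): no segment meets the environment; /fifiefjufaan/ is unchanged.
Rule 2 (intervocalic voicing): /f/ is a voiceless obstruent between vowels /i/ and /i/, so it voices to [v]. /f/ is a voiceless obstruent between vowels /u/ and /a/, so it voices to [v]. /fifiefjufaan/ → fiviefjuvaan.
Rule 3 (final i-epenthesis): the form ends in the consonant /n/, so [i] is inserted word-finally. /fiviefjuvaan/ → fiviefjuvaani.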